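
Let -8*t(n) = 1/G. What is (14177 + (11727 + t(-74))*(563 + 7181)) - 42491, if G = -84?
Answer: 1906497296/21 ≈ 9.0786e+7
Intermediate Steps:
t(n) = 1/672 (t(n) = -⅛/(-84) = -⅛*(-1/84) = 1/672)
(14177 + (11727 + t(-74))*(563 + 7181)) - 42491 = (14177 + (11727 + 1/672)*(563 + 7181)) - 42491 = (14177 + (7880545/672)*7744) - 42491 = (14177 + 1907091890/21) - 42491 = 1907389607/21 - 42491 = 1906497296/21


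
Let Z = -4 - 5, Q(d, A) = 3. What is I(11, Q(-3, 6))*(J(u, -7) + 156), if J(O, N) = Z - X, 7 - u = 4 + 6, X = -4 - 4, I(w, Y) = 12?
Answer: 1860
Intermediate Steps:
X = -8
Z = -9
u = -3 (u = 7 - (4 + 6) = 7 - 1*10 = 7 - 10 = -3)
J(O, N) = -1 (J(O, N) = -9 - 1*(-8) = -9 + 8 = -1)
I(11, Q(-3, 6))*(J(u, -7) + 156) = 12*(-1 + 156) = 12*155 = 1860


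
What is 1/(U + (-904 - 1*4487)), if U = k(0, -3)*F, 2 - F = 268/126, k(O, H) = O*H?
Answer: -1/5391 ≈ -0.00018549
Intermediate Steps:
k(O, H) = H*O
F = -8/63 (F = 2 - 268/126 = 2 - 1*134/63 = 2 - 134/63 = -8/63 ≈ -0.12698)
U = 0 (U = -3*0*(-8/63) = 0*(-8/63) = 0)
1/(U + (-904 - 1*4487)) = 1/(0 + (-904 - 1*4487)) = 1/(0 + (-904 - 4487)) = 1/(0 - 5391) = 1/(-5391) = -1/5391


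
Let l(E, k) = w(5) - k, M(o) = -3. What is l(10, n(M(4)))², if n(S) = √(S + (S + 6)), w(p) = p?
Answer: 25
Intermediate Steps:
n(S) = √(6 + 2*S) (n(S) = √(S + (6 + S)) = √(6 + 2*S))
l(E, k) = 5 - k
l(10, n(M(4)))² = (5 - √(6 + 2*(-3)))² = (5 - √(6 - 6))² = (5 - √0)² = (5 - 1*0)² = (5 + 0)² = 5² = 25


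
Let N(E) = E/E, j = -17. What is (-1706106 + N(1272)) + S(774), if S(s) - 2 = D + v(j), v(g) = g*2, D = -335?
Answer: -1706472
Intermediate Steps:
v(g) = 2*g
N(E) = 1
S(s) = -367 (S(s) = 2 + (-335 + 2*(-17)) = 2 + (-335 - 34) = 2 - 369 = -367)
(-1706106 + N(1272)) + S(774) = (-1706106 + 1) - 367 = -1706105 - 367 = -1706472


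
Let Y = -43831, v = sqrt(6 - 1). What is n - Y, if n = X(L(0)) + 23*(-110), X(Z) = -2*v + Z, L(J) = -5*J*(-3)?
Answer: 41301 - 2*sqrt(5) ≈ 41297.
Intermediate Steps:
L(J) = 15*J
v = sqrt(5) ≈ 2.2361
X(Z) = Z - 2*sqrt(5) (X(Z) = -2*sqrt(5) + Z = Z - 2*sqrt(5))
n = -2530 - 2*sqrt(5) (n = (15*0 - 2*sqrt(5)) + 23*(-110) = (0 - 2*sqrt(5)) - 2530 = -2*sqrt(5) - 2530 = -2530 - 2*sqrt(5) ≈ -2534.5)
n - Y = (-2530 - 2*sqrt(5)) - 1*(-43831) = (-2530 - 2*sqrt(5)) + 43831 = 41301 - 2*sqrt(5)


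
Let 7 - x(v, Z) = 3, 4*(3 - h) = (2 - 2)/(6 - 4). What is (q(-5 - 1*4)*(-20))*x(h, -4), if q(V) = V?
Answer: 720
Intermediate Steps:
h = 3 (h = 3 - (2 - 2)/(4*(6 - 4)) = 3 - 0/2 = 3 - 1/4*0 = 3 + 0 = 3)
x(v, Z) = 4 (x(v, Z) = 7 - 1*3 = 7 - 3 = 4)
(q(-5 - 1*4)*(-20))*x(h, -4) = ((-5 - 1*4)*(-20))*4 = ((-5 - 4)*(-20))*4 = -9*(-20)*4 = 180*4 = 720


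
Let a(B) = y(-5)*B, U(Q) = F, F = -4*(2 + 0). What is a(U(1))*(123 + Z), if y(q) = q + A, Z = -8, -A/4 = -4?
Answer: -10120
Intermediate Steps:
A = 16 (A = -4*(-4) = 16)
y(q) = 16 + q (y(q) = q + 16 = 16 + q)
F = -8 (F = -4*2 = -8)
U(Q) = -8
a(B) = 11*B (a(B) = (16 - 5)*B = 11*B)
a(U(1))*(123 + Z) = (11*(-8))*(123 - 8) = -88*115 = -10120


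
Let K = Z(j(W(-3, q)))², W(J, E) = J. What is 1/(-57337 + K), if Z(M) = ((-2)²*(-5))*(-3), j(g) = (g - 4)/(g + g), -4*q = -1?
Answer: -1/53737 ≈ -1.8609e-5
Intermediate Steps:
q = ¼ (q = -¼*(-1) = ¼ ≈ 0.25000)
j(g) = (-4 + g)/(2*g) (j(g) = (-4 + g)/((2*g)) = (-4 + g)*(1/(2*g)) = (-4 + g)/(2*g))
Z(M) = 60 (Z(M) = (4*(-5))*(-3) = -20*(-3) = 60)
K = 3600 (K = 60² = 3600)
1/(-57337 + K) = 1/(-57337 + 3600) = 1/(-53737) = -1/53737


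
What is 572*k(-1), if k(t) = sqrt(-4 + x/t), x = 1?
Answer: 572*I*sqrt(5) ≈ 1279.0*I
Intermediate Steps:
k(t) = sqrt(-4 + 1/t)
572*k(-1) = 572*sqrt(-4 + 1/(-1)) = 572*sqrt(-4 - 1) = 572*sqrt(-5) = 572*(I*sqrt(5)) = 572*I*sqrt(5)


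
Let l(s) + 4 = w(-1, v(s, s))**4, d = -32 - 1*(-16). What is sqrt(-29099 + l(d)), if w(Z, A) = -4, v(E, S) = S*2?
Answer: I*sqrt(28847) ≈ 169.84*I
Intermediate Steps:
v(E, S) = 2*S
d = -16 (d = -32 + 16 = -16)
l(s) = 252 (l(s) = -4 + (-4)**4 = -4 + 256 = 252)
sqrt(-29099 + l(d)) = sqrt(-29099 + 252) = sqrt(-28847) = I*sqrt(28847)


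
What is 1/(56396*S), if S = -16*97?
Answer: -1/87526592 ≈ -1.1425e-8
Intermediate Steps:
S = -1552
1/(56396*S) = 1/(56396*(-1552)) = (1/56396)*(-1/1552) = -1/87526592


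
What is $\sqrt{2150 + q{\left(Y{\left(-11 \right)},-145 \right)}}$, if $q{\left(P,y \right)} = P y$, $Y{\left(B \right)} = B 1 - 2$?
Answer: $\sqrt{4035} \approx 63.522$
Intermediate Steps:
$Y{\left(B \right)} = -2 + B$ ($Y{\left(B \right)} = B - 2 = -2 + B$)
$\sqrt{2150 + q{\left(Y{\left(-11 \right)},-145 \right)}} = \sqrt{2150 + \left(-2 - 11\right) \left(-145\right)} = \sqrt{2150 - -1885} = \sqrt{2150 + 1885} = \sqrt{4035}$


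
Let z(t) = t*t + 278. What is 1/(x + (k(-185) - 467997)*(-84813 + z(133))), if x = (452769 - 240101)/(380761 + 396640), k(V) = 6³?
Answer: 777401/24308776325093794 ≈ 3.1980e-11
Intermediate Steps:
k(V) = 216
z(t) = 278 + t² (z(t) = t² + 278 = 278 + t²)
x = 212668/777401 ≈ 0.27356
1/(x + (k(-185) - 467997)*(-84813 + z(133))) = 1/(212668/777401 + (216 - 467997)*(-84813 + (278 + 133²))) = 1/(212668/777401 - 467781*(-84813 + (278 + 17689))) = 1/(212668/777401 - 467781*(-84813 + 17967)) = 1/(212668/777401 - 467781*(-66846)) = 1/(212668/777401 + 31269288726) = 1/(24308776325093794/777401) = 777401/24308776325093794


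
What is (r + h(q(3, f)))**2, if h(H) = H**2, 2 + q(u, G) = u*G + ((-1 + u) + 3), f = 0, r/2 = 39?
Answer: 7569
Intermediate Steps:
r = 78 (r = 2*39 = 78)
q(u, G) = u + G*u (q(u, G) = -2 + (u*G + ((-1 + u) + 3)) = -2 + (G*u + (2 + u)) = -2 + (2 + u + G*u) = u + G*u)
(r + h(q(3, f)))**2 = (78 + (3*(1 + 0))**2)**2 = (78 + (3*1)**2)**2 = (78 + 3**2)**2 = (78 + 9)**2 = 87**2 = 7569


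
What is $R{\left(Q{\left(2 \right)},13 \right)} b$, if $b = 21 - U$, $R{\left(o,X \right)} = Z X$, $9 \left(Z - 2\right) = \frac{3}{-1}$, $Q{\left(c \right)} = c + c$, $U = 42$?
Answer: $-455$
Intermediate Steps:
$Q{\left(c \right)} = 2 c$
$Z = \frac{5}{3}$ ($Z = 2 + \frac{3 \frac{1}{-1}}{9} = 2 + \frac{3 \left(-1\right)}{9} = 2 + \frac{1}{9} \left(-3\right) = 2 - \frac{1}{3} = \frac{5}{3} \approx 1.6667$)
$R{\left(o,X \right)} = \frac{5 X}{3}$
$b = -21$ ($b = 21 - 42 = -21$)
$R{\left(Q{\left(2 \right)},13 \right)} b = \frac{5}{3} \cdot 13 \left(-21\right) = \frac{65}{3} \left(-21\right) = -455$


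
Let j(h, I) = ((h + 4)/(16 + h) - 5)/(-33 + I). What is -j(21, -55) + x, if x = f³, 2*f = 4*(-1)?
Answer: -3276/407 ≈ -8.0491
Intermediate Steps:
f = -2 (f = (4*(-1))/2 = (½)*(-4) = -2)
j(h, I) = (-5 + (4 + h)/(16 + h))/(-33 + I) (j(h, I) = ((4 + h)/(16 + h) - 5)/(-33 + I) = (-5 + (4 + h)/(16 + h))/(-33 + I))
x = -8 (x = (-2)³ = -8)
-j(21, -55) + x = -4*(-19 - 1*21)/(-528 - 33*21 + 16*(-55) - 55*21) - 8 = -4*(-19 - 21)/(-528 - 693 - 880 - 1155) - 8 = -4*(-40)/(-3256) - 8 = -4*(-1)*(-40)/3256 - 8 = -1*20/407 - 8 = -20/407 - 8 = -3276/407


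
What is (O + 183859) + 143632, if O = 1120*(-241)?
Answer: 57571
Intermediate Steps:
O = -269920
(O + 183859) + 143632 = (-269920 + 183859) + 143632 = -86061 + 143632 = 57571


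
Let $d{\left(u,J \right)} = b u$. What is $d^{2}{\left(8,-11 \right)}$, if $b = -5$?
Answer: $1600$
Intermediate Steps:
$d{\left(u,J \right)} = - 5 u$
$d^{2}{\left(8,-11 \right)} = \left(\left(-5\right) 8\right)^{2} = \left(-40\right)^{2} = 1600$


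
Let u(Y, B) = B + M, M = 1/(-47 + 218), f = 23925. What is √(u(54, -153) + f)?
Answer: √77235247/57 ≈ 154.18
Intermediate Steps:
M = 1/171 ≈ 0.0058480
u(Y, B) = 1/171 + B (u(Y, B) = B + 1/171 = 1/171 + B)
√(u(54, -153) + f) = √((1/171 - 153) + 23925) = √(-26162/171 + 23925) = √(4065013/171) = √77235247/57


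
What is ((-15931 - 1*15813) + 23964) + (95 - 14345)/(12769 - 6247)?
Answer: -8459235/1087 ≈ -7782.2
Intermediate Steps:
((-15931 - 1*15813) + 23964) + (95 - 14345)/(12769 - 6247) = ((-15931 - 15813) + 23964) - 14250/6522 = (-31744 + 23964) - 14250*1/6522 = -7780 - 2375/1087 = -8459235/1087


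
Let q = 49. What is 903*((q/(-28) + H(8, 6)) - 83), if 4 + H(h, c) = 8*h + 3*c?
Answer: -24381/4 ≈ -6095.3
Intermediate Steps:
H(h, c) = -4 + 3*c + 8*h (H(h, c) = -4 + (8*h + 3*c) = -4 + (3*c + 8*h) = -4 + 3*c + 8*h)
903*((q/(-28) + H(8, 6)) - 83) = 903*((49/(-28) + (-4 + 3*6 + 8*8)) - 83) = 903*((49*(-1/28) + (-4 + 18 + 64)) - 83) = 903*((-7/4 + 78) - 83) = 903*(305/4 - 83) = 903*(-27/4) = -24381/4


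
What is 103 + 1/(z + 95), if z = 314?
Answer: 42128/409 ≈ 103.00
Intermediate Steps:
103 + 1/(z + 95) = 103 + 1/(314 + 95) = 103 + 1/409 = 42128/409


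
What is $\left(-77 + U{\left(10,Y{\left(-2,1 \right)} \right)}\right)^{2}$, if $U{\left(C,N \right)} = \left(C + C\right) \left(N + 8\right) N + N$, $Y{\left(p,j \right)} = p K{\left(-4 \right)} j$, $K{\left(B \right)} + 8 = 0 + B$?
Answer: $234304249$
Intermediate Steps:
$K{\left(B \right)} = -8 + B$ ($K{\left(B \right)} = -8 + \left(0 + B\right) = -8 + B$)
$Y{\left(p,j \right)} = - 12 j p$ ($Y{\left(p,j \right)} = p \left(-8 - 4\right) j = p \left(-12\right) j = - 12 p j = - 12 j p$)
$U{\left(C,N \right)} = N + 2 C N \left(8 + N\right)$ ($U{\left(C,N \right)} = 2 C \left(8 + N\right) N + N = 2 C N \left(8 + N\right) + N = N + 2 C N \left(8 + N\right)$)
$\left(-77 + U{\left(10,Y{\left(-2,1 \right)} \right)}\right)^{2} = \left(-77 + \left(-12\right) 1 \left(-2\right) \left(1 + 16 \cdot 10 + 2 \cdot 10 \left(\left(-12\right) 1 \left(-2\right)\right)\right)\right)^{2} = \left(-77 + 24 \left(1 + 160 + 2 \cdot 10 \cdot 24\right)\right)^{2} = \left(-77 + 24 \left(1 + 160 + 480\right)\right)^{2} = \left(-77 + 24 \cdot 641\right)^{2} = \left(-77 + 15384\right)^{2} = 15307^{2} = 234304249$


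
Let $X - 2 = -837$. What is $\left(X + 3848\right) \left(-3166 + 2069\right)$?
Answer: $-3305261$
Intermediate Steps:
$X = -835$ ($X = 2 - 837 = -835$)
$\left(X + 3848\right) \left(-3166 + 2069\right) = \left(-835 + 3848\right) \left(-3166 + 2069\right) = 3013 \left(-1097\right) = -3305261$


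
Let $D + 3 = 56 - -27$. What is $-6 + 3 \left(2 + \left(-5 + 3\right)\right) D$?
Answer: $-6$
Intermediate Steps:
$D = 80$ ($D = -3 + \left(56 - -27\right) = -3 + \left(56 + 27\right) = -3 + 83 = 80$)
$-6 + 3 \left(2 + \left(-5 + 3\right)\right) D = -6 + 3 \left(2 + \left(-5 + 3\right)\right) 80 = -6 + 3 \left(2 - 2\right) 80 = -6 + 3 \cdot 0 \cdot 80 = -6 + 0 \cdot 80 = -6 + 0 = -6$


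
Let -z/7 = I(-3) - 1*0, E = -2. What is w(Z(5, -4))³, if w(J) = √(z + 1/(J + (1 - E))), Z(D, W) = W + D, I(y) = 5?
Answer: -139*I*√139/8 ≈ -204.85*I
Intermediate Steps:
Z(D, W) = D + W
z = -35 (z = -7*(5 - 1*0) = -7*(5 + 0) = -7*5 = -35)
w(J) = √(-35 + 1/(3 + J)) (w(J) = √(-35 + 1/(J + (1 - 1*(-2)))) = √(-35 + 1/(J + (1 + 2))) = √(-35 + 1/(J + 3)) = √(-35 + 1/(3 + J)))
w(Z(5, -4))³ = (√((-104 - 35*(5 - 4))/(3 + (5 - 4))))³ = (√((-104 - 35*1)/(3 + 1)))³ = (√((-104 - 35)/4))³ = (√((¼)*(-139)))³ = (√(-139/4))³ = (I*√139/2)³ = -139*I*√139/8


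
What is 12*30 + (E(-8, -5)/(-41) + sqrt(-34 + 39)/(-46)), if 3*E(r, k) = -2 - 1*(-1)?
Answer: 44281/123 - sqrt(5)/46 ≈ 359.96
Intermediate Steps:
E(r, k) = -1/3 (E(r, k) = (-2 - 1*(-1))/3 = (-2 + 1)/3 = (1/3)*(-1) = -1/3)
12*30 + (E(-8, -5)/(-41) + sqrt(-34 + 39)/(-46)) = 12*30 + (-1/3/(-41) + sqrt(-34 + 39)/(-46)) = 360 + (-1/3*(-1/41) + sqrt(5)*(-1/46)) = 360 + (1/123 - sqrt(5)/46) = 44281/123 - sqrt(5)/46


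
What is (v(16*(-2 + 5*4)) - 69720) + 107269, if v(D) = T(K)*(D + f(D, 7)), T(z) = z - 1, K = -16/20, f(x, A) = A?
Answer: 37018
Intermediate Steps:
K = -⅘ (K = -16*1/20 = -⅘ ≈ -0.80000)
T(z) = -1 + z
v(D) = -63/5 - 9*D/5 (v(D) = (-1 - ⅘)*(D + 7) = -9*(7 + D)/5 = -63/5 - 9*D/5)
(v(16*(-2 + 5*4)) - 69720) + 107269 = ((-63/5 - 144*(-2 + 5*4)/5) - 69720) + 107269 = ((-63/5 - 144*(-2 + 20)/5) - 69720) + 107269 = ((-63/5 - 144*18/5) - 69720) + 107269 = ((-63/5 - 9/5*288) - 69720) + 107269 = ((-63/5 - 2592/5) - 69720) + 107269 = (-531 - 69720) + 107269 = -70251 + 107269 = 37018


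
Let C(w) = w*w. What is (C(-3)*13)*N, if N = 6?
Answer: 702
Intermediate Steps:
C(w) = w²
(C(-3)*13)*N = ((-3)²*13)*6 = (9*13)*6 = 117*6 = 702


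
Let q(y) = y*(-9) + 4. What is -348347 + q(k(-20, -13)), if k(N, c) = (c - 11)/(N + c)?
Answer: -3831845/11 ≈ -3.4835e+5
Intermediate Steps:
k(N, c) = (-11 + c)/(N + c)
q(y) = 4 - 9*y (q(y) = -9*y + 4 = 4 - 9*y)
-348347 + q(k(-20, -13)) = -348347 + (4 - 9*(-11 - 13)/(-20 - 13)) = -348347 + (4 - 9*(-24)/(-33)) = -348347 + (4 - (-3)*(-24)/11) = -348347 + (4 - 9*8/11) = -348347 + (4 - 72/11) = -348347 - 28/11 = -3831845/11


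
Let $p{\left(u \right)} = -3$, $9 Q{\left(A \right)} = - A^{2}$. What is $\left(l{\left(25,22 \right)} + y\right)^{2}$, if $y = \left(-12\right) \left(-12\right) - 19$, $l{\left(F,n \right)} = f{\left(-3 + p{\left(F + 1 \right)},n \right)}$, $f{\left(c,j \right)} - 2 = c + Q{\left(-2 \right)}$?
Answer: $\frac{1177225}{81} \approx 14534.0$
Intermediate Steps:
$Q{\left(A \right)} = - \frac{A^{2}}{9}$ ($Q{\left(A \right)} = \frac{\left(-1\right) A^{2}}{9} = - \frac{A^{2}}{9}$)
$f{\left(c,j \right)} = \frac{14}{9} + c$ ($f{\left(c,j \right)} = 2 + \left(c - \frac{\left(-2\right)^{2}}{9}\right) = 2 + \left(c - \frac{4}{9}\right) = 2 + \left(- \frac{4}{9} + c\right) = \frac{14}{9} + c$)
$l{\left(F,n \right)} = - \frac{40}{9}$ ($l{\left(F,n \right)} = \frac{14}{9} - 6 = - \frac{40}{9}$)
$y = 125$ ($y = 144 - 19 = 125$)
$\left(l{\left(25,22 \right)} + y\right)^{2} = \left(- \frac{40}{9} + 125\right)^{2} = \left(\frac{1085}{9}\right)^{2} = \frac{1177225}{81}$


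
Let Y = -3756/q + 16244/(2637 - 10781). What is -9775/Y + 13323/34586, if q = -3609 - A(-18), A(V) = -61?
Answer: 610568669492669/58460819558 ≈ 10444.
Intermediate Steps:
q = -3548 (q = -3609 - 1*(-61) = -3609 + 61 = -3548)
Y = -1690303/1805932 (Y = -3756/(-3548) + 16244/(2637 - 10781) = -3756*(-1/3548) + 16244/(-8144) = 939/887 + 16244*(-1/8144) = 939/887 - 4061/2036 = -1690303/1805932 ≈ -0.93597)
-9775/Y + 13323/34586 = -9775/(-1690303/1805932) + 13323/34586 = -9775*(-1805932/1690303) + 13323*(1/34586) = 17652985300/1690303 + 13323/34586 = 610568669492669/58460819558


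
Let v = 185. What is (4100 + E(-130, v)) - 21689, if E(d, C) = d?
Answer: -17719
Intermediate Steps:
(4100 + E(-130, v)) - 21689 = (4100 - 130) - 21689 = 3970 - 21689 = -17719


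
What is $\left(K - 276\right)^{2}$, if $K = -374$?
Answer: $422500$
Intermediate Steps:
$\left(K - 276\right)^{2} = \left(-374 - 276\right)^{2} = \left(-650\right)^{2} = 422500$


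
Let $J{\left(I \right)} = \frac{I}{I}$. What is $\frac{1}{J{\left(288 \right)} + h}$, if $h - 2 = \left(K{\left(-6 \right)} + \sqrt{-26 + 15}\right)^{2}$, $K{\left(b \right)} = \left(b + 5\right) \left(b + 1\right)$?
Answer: $\frac{17}{1389} - \frac{10 i \sqrt{11}}{1389} \approx 0.012239 - 0.023878 i$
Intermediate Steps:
$K{\left(b \right)} = \left(1 + b\right) \left(5 + b\right)$ ($K{\left(b \right)} = \left(5 + b\right) \left(1 + b\right) = \left(1 + b\right) \left(5 + b\right)$)
$J{\left(I \right)} = 1$
$h = 2 + \left(5 + i \sqrt{11}\right)^{2}$ ($h = 2 + \left(\left(5 + \left(-6\right)^{2} + 6 \left(-6\right)\right) + \sqrt{-26 + 15}\right)^{2} = 2 + \left(\left(5 + 36 - 36\right) + \sqrt{-11}\right)^{2} = 2 + \left(5 + i \sqrt{11}\right)^{2} \approx 16.0 + 33.166 i$)
$\frac{1}{J{\left(288 \right)} + h} = \frac{1}{1 + \left(16 + 10 i \sqrt{11}\right)} = \frac{1}{17 + 10 i \sqrt{11}}$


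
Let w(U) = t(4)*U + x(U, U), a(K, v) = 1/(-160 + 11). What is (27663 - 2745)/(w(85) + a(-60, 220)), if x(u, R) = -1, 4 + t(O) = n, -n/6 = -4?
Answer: 1856391/126575 ≈ 14.666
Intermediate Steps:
n = 24 (n = -6*(-4) = 24)
t(O) = 20 (t(O) = -4 + 24 = 20)
a(K, v) = -1/149 (a(K, v) = 1/(-149) = -1/149)
w(U) = -1 + 20*U (w(U) = 20*U - 1 = -1 + 20*U)
(27663 - 2745)/(w(85) + a(-60, 220)) = (27663 - 2745)/((-1 + 20*85) - 1/149) = 24918/((-1 + 1700) - 1/149) = 24918/(1699 - 1/149) = 24918/(253150/149) = 24918*(149/253150) = 1856391/126575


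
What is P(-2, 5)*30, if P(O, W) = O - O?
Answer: 0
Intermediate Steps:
P(O, W) = 0
P(-2, 5)*30 = 0*30 = 0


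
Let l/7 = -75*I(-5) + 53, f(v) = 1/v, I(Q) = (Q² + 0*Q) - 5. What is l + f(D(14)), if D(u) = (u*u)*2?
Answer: -3970567/392 ≈ -10129.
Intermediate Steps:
I(Q) = -5 + Q² (I(Q) = (Q² + 0) - 5 = Q² - 5 = -5 + Q²)
D(u) = 2*u² (D(u) = u²*2 = 2*u²)
l = -10129 (l = 7*(-75*(-5 + (-5)²) + 53) = 7*(-75*(-5 + 25) + 53) = 7*(-75*20 + 53) = 7*(-1500 + 53) = 7*(-1447) = -10129)
l + f(D(14)) = -10129 + 1/(2*14²) = -10129 + 1/(2*196) = -10129 + 1/392 = -3970567/392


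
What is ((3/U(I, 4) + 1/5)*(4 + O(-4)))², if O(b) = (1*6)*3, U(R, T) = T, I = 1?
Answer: 43681/100 ≈ 436.81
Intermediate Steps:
O(b) = 18 (O(b) = 6*3 = 18)
((3/U(I, 4) + 1/5)*(4 + O(-4)))² = ((3/4 + 1/5)*(4 + 18))² = ((3*(¼) + 1*(⅕))*22)² = ((¾ + ⅕)*22)² = ((19/20)*22)² = (209/10)² = 43681/100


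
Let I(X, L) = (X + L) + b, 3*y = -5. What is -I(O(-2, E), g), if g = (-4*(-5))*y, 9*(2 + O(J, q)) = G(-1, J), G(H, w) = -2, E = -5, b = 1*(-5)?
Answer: 365/9 ≈ 40.556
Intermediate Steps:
b = -5
y = -5/3 (y = (1/3)*(-5) = -5/3 ≈ -1.6667)
O(J, q) = -20/9 (O(J, q) = -2 + (1/9)*(-2) = -2 - 2/9 = -20/9)
g = -100/3 (g = -4*(-5)*(-5/3) = 20*(-5/3) = -100/3 ≈ -33.333)
I(X, L) = -5 + L + X (I(X, L) = (X + L) - 5 = (L + X) - 5 = -5 + L + X)
-I(O(-2, E), g) = -(-5 - 100/3 - 20/9) = -1*(-365/9) = 365/9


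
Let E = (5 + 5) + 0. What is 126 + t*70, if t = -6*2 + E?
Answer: -14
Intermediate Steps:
E = 10 (E = 10 + 0 = 10)
t = -2 (t = -6*2 + 10 = -12 + 10 = -2)
126 + t*70 = 126 - 2*70 = 126 - 140 = -14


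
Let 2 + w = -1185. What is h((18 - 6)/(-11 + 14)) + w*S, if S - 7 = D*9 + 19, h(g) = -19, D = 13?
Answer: -169760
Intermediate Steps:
w = -1187 (w = -2 - 1185 = -1187)
S = 143 (S = 7 + (13*9 + 19) = 7 + (117 + 19) = 7 + 136 = 143)
h((18 - 6)/(-11 + 14)) + w*S = -19 - 1187*143 = -19 - 169741 = -169760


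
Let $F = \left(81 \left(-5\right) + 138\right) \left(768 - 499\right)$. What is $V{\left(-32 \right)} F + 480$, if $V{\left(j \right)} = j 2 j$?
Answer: $-147093024$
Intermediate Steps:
$F = -71823$ ($F = \left(-405 + 138\right) 269 = \left(-267\right) 269 = -71823$)
$V{\left(j \right)} = 2 j^{2}$ ($V{\left(j \right)} = 2 j j = 2 j^{2}$)
$V{\left(-32 \right)} F + 480 = 2 \left(-32\right)^{2} \left(-71823\right) + 480 = 2 \cdot 1024 \left(-71823\right) + 480 = 2048 \left(-71823\right) + 480 = -147093504 + 480 = -147093024$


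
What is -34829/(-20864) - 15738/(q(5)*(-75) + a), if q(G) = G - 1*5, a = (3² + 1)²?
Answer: -81218683/521600 ≈ -155.71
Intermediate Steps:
a = 100 (a = (9 + 1)² = 10² = 100)
q(G) = -5 + G (q(G) = G - 5 = -5 + G)
-34829/(-20864) - 15738/(q(5)*(-75) + a) = -34829/(-20864) - 15738/((-5 + 5)*(-75) + 100) = -34829*(-1/20864) - 15738/(0*(-75) + 100) = 34829/20864 - 15738/(0 + 100) = 34829/20864 - 15738/100 = 34829/20864 - 15738*1/100 = 34829/20864 - 7869/50 = -81218683/521600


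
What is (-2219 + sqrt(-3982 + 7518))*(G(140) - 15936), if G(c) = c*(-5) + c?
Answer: 36604624 - 65984*sqrt(221) ≈ 3.5624e+7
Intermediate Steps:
G(c) = -4*c (G(c) = -5*c + c = -4*c)
(-2219 + sqrt(-3982 + 7518))*(G(140) - 15936) = (-2219 + sqrt(-3982 + 7518))*(-4*140 - 15936) = (-2219 + sqrt(3536))*(-560 - 15936) = (-2219 + 4*sqrt(221))*(-16496) = 36604624 - 65984*sqrt(221)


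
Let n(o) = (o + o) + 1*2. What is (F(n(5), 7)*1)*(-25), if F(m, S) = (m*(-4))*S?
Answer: 8400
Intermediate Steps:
n(o) = 2 + 2*o (n(o) = 2*o + 2 = 2 + 2*o)
F(m, S) = -4*S*m (F(m, S) = (-4*m)*S = -4*S*m)
(F(n(5), 7)*1)*(-25) = (-4*7*(2 + 2*5)*1)*(-25) = (-4*7*(2 + 10)*1)*(-25) = (-4*7*12*1)*(-25) = -336*1*(-25) = -336*(-25) = 8400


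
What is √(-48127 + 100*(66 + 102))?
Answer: I*√31327 ≈ 176.99*I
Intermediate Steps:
√(-48127 + 100*(66 + 102)) = √(-48127 + 100*168) = √(-48127 + 16800) = √(-31327) = I*√31327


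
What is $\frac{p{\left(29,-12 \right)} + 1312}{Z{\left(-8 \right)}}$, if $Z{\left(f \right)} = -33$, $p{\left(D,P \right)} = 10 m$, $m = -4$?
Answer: $- \frac{424}{11} \approx -38.545$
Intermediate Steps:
$p{\left(D,P \right)} = -40$ ($p{\left(D,P \right)} = 10 \left(-4\right) = -40$)
$\frac{p{\left(29,-12 \right)} + 1312}{Z{\left(-8 \right)}} = \frac{-40 + 1312}{-33} = \left(- \frac{1}{33}\right) 1272 = - \frac{424}{11}$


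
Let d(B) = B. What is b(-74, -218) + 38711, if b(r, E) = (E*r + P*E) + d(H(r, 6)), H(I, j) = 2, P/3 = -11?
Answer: 62039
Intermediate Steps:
P = -33 (P = 3*(-11) = -33)
b(r, E) = 2 - 33*E + E*r (b(r, E) = (E*r - 33*E) + 2 = (-33*E + E*r) + 2 = 2 - 33*E + E*r)
b(-74, -218) + 38711 = (2 - 33*(-218) - 218*(-74)) + 38711 = (2 + 7194 + 16132) + 38711 = 23328 + 38711 = 62039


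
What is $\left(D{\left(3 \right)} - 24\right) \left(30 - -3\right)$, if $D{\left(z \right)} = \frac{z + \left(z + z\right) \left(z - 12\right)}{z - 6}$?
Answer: $-231$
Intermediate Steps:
$D{\left(z \right)} = \frac{z + 2 z \left(-12 + z\right)}{-6 + z}$
$\left(D{\left(3 \right)} - 24\right) \left(30 - -3\right) = \left(\frac{3 \left(-23 + 2 \cdot 3\right)}{-6 + 3} - 24\right) \left(30 - -3\right) = \left(\frac{3 \left(-23 + 6\right)}{-3} - 24\right) \left(30 + 3\right) = \left(3 \left(- \frac{1}{3}\right) \left(-17\right) - 24\right) 33 = \left(17 - 24\right) 33 = \left(-7\right) 33 = -231$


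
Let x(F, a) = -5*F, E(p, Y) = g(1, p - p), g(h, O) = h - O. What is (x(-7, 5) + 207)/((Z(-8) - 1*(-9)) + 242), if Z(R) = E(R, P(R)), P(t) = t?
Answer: 121/126 ≈ 0.96032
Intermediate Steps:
E(p, Y) = 1 (E(p, Y) = 1 - (p - p) = 1 - 1*0 = 1 + 0 = 1)
Z(R) = 1
(x(-7, 5) + 207)/((Z(-8) - 1*(-9)) + 242) = (-5*(-7) + 207)/((1 - 1*(-9)) + 242) = (35 + 207)/((1 + 9) + 242) = 242/(10 + 242) = 242/252 = 242*(1/252) = 121/126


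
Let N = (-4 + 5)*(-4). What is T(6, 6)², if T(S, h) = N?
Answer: 16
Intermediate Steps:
N = -4 (N = 1*(-4) = -4)
T(S, h) = -4
T(6, 6)² = (-4)² = 16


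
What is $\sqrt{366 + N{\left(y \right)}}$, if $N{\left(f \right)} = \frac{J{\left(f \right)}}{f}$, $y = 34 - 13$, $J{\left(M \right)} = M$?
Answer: $\sqrt{367} \approx 19.157$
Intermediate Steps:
$y = 21$
$N{\left(f \right)} = 1$ ($N{\left(f \right)} = \frac{f}{f} = 1$)
$\sqrt{366 + N{\left(y \right)}} = \sqrt{366 + 1} = \sqrt{367}$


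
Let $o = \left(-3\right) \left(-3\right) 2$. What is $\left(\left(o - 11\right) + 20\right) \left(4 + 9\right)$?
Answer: $351$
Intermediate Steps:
$o = 18$ ($o = 9 \cdot 2 = 18$)
$\left(\left(o - 11\right) + 20\right) \left(4 + 9\right) = \left(\left(18 - 11\right) + 20\right) \left(4 + 9\right) = \left(7 + 20\right) 13 = 27 \cdot 13 = 351$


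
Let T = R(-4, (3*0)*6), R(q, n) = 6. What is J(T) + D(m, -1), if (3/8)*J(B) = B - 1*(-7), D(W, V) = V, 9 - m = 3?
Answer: 101/3 ≈ 33.667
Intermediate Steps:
m = 6 (m = 9 - 1*3 = 9 - 3 = 6)
T = 6
J(B) = 56/3 + 8*B/3 (J(B) = 8*(B - 1*(-7))/3 = 8*(B + 7)/3 = 8*(7 + B)/3 = 56/3 + 8*B/3)
J(T) + D(m, -1) = (56/3 + (8/3)*6) - 1 = (56/3 + 16) - 1 = 104/3 - 1 = 101/3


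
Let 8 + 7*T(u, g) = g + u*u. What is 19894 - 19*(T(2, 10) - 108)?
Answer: 153508/7 ≈ 21930.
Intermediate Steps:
T(u, g) = -8/7 + g/7 + u²/7 (T(u, g) = -8/7 + (g + u*u)/7 = -8/7 + (g + u²)/7 = -8/7 + (g/7 + u²/7) = -8/7 + g/7 + u²/7)
19894 - 19*(T(2, 10) - 108) = 19894 - 19*((-8/7 + (⅐)*10 + (⅐)*2²) - 108) = 19894 - 19*((-8/7 + 10/7 + (⅐)*4) - 108) = 19894 - 19*((-8/7 + 10/7 + 4/7) - 108) = 19894 - 19*(6/7 - 108) = 19894 - 19*(-750)/7 = 19894 - 1*(-14250/7) = 19894 + 14250/7 = 153508/7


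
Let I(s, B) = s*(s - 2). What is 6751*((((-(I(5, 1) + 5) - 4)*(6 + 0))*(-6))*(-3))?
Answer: -17498592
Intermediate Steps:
I(s, B) = s*(-2 + s)
6751*((((-(I(5, 1) + 5) - 4)*(6 + 0))*(-6))*(-3)) = 6751*((((-(5*(-2 + 5) + 5) - 4)*(6 + 0))*(-6))*(-3)) = 6751*((((-(5*3 + 5) - 4)*6)*(-6))*(-3)) = 6751*((((-(15 + 5) - 4)*6)*(-6))*(-3)) = 6751*((((-1*20 - 4)*6)*(-6))*(-3)) = 6751*((((-20 - 4)*6)*(-6))*(-3)) = 6751*((-24*6*(-6))*(-3)) = 6751*(-144*(-6)*(-3)) = 6751*(864*(-3)) = 6751*(-2592) = -17498592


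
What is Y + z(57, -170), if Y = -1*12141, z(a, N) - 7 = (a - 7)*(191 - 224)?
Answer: -13784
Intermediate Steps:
z(a, N) = 238 - 33*a (z(a, N) = 7 + (a - 7)*(191 - 224) = 7 + (-7 + a)*(-33) = 7 + (231 - 33*a) = 238 - 33*a)
Y = -12141
Y + z(57, -170) = -12141 + (238 - 33*57) = -12141 + (238 - 1881) = -12141 - 1643 = -13784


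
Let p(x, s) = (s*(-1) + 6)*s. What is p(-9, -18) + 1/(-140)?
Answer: -60481/140 ≈ -432.01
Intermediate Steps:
p(x, s) = s*(6 - s) (p(x, s) = (-s + 6)*s = (6 - s)*s = s*(6 - s))
p(-9, -18) + 1/(-140) = -18*(6 - 1*(-18)) + 1/(-140) = -18*(6 + 18) - 1/140 = -18*24 - 1/140 = -432 - 1/140 = -60481/140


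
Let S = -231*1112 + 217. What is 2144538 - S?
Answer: 2401193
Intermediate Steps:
S = -256655 (S = -256872 + 217 = -256655)
2144538 - S = 2144538 - 1*(-256655) = 2144538 + 256655 = 2401193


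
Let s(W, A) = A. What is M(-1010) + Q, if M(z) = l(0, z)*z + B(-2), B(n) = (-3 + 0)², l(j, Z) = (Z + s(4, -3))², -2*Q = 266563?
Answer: -2073127925/2 ≈ -1.0366e+9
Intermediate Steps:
Q = -266563/2 (Q = -½*266563 = -266563/2 ≈ -1.3328e+5)
l(j, Z) = (-3 + Z)² (l(j, Z) = (Z - 3)² = (-3 + Z)²)
B(n) = 9 (B(n) = (-3)² = 9)
M(z) = 9 + z*(-3 + z)² (M(z) = (-3 + z)²*z + 9 = z*(-3 + z)² + 9 = 9 + z*(-3 + z)²)
M(-1010) + Q = (9 - 1010*(-3 - 1010)²) - 266563/2 = (9 - 1010*(-1013)²) - 266563/2 = (9 - 1010*1026169) - 266563/2 = (9 - 1036430690) - 266563/2 = -1036430681 - 266563/2 = -2073127925/2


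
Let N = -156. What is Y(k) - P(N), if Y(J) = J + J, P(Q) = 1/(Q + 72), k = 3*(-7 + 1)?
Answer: -3023/84 ≈ -35.988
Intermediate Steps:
k = -18 (k = 3*(-6) = -18)
P(Q) = 1/(72 + Q)
Y(J) = 2*J
Y(k) - P(N) = 2*(-18) - 1/(72 - 156) = -36 - 1/(-84) = -36 - 1*(-1/84) = -36 + 1/84 = -3023/84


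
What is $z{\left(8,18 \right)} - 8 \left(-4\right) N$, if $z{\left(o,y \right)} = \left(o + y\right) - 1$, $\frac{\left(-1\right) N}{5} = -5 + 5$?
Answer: $25$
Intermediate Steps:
$N = 0$ ($N = - 5 \left(-5 + 5\right) = \left(-5\right) 0 = 0$)
$z{\left(o,y \right)} = -1 + o + y$ ($z{\left(o,y \right)} = \left(o + y\right) + \left(-9 + 8\right) = \left(o + y\right) - 1 = -1 + o + y$)
$z{\left(8,18 \right)} - 8 \left(-4\right) N = \left(-1 + 8 + 18\right) - 8 \left(-4\right) 0 = 25 - \left(-32\right) 0 = 25 - 0 = 25 + 0 = 25$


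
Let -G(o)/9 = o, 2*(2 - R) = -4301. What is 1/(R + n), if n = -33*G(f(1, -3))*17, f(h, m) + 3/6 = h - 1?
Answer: -1/372 ≈ -0.0026882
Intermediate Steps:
R = 4305/2 (R = 2 - 1/2*(-4301) = 2 + 4301/2 = 4305/2 ≈ 2152.5)
f(h, m) = -3/2 + h (f(h, m) = -1/2 + (h - 1) = -1/2 + (-1 + h) = -3/2 + h)
G(o) = -9*o
n = -5049/2 (n = -(-297)*(-3/2 + 1)*17 = -(-297)*(-1)/2*17 = -33*9/2*17 = -297/2*17 = -5049/2 ≈ -2524.5)
1/(R + n) = 1/(4305/2 - 5049/2) = 1/(-372) = -1/372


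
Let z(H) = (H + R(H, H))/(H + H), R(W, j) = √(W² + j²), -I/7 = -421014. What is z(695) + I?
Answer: 5894197/2 + √2/2 ≈ 2.9471e+6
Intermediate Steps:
I = 2947098 (I = -7*(-421014) = 2947098)
z(H) = (H + √2*√(H²))/(2*H) (z(H) = (H + √(H² + H²))/(H + H) = (H + √(2*H²))/((2*H)) = (H + √2*√(H²))*(1/(2*H)) = (H + √2*√(H²))/(2*H))
z(695) + I = (½)*(695 + √2*√(695²))/695 + 2947098 = (½)*(1/695)*(695 + √2*√483025) + 2947098 = (½)*(1/695)*(695 + √2*695) + 2947098 = (½)*(1/695)*(695 + 695*√2) + 2947098 = (½ + √2/2) + 2947098 = 5894197/2 + √2/2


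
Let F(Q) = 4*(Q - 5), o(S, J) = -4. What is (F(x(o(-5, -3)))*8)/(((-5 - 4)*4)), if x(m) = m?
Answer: 8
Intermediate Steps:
F(Q) = -20 + 4*Q (F(Q) = 4*(-5 + Q) = -20 + 4*Q)
(F(x(o(-5, -3)))*8)/(((-5 - 4)*4)) = ((-20 + 4*(-4))*8)/(((-5 - 4)*4)) = ((-20 - 16)*8)/((-9*4)) = -36*8/(-36) = -288*(-1/36) = 8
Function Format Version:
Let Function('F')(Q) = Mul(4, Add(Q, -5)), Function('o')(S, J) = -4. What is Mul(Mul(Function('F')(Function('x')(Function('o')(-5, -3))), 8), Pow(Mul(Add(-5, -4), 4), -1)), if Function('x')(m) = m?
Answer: 8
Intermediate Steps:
Function('F')(Q) = Add(-20, Mul(4, Q)) (Function('F')(Q) = Mul(4, Add(-5, Q)) = Add(-20, Mul(4, Q)))
Mul(Mul(Function('F')(Function('x')(Function('o')(-5, -3))), 8), Pow(Mul(Add(-5, -4), 4), -1)) = Mul(Mul(Add(-20, Mul(4, -4)), 8), Pow(Mul(Add(-5, -4), 4), -1)) = Mul(Mul(Add(-20, -16), 8), Pow(Mul(-9, 4), -1)) = Mul(Mul(-36, 8), Pow(-36, -1)) = Mul(-288, Rational(-1, 36)) = 8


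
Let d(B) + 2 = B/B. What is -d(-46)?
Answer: 1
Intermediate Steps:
d(B) = -1 (d(B) = -2 + B/B = -2 + 1 = -1)
-d(-46) = -1*(-1) = 1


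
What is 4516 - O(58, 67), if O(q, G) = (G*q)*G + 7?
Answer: -255853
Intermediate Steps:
O(q, G) = 7 + q*G**2 (O(q, G) = q*G**2 + 7 = 7 + q*G**2)
4516 - O(58, 67) = 4516 - (7 + 58*67**2) = 4516 - (7 + 58*4489) = 4516 - (7 + 260362) = 4516 - 1*260369 = 4516 - 260369 = -255853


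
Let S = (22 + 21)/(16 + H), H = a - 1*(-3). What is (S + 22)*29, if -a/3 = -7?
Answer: 26767/40 ≈ 669.17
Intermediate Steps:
a = 21 (a = -3*(-7) = 21)
H = 24 (H = 21 - 1*(-3) = 21 + 3 = 24)
S = 43/40 (S = (22 + 21)/(16 + 24) = 43/40 ≈ 1.0750)
(S + 22)*29 = (43/40 + 22)*29 = (923/40)*29 = 26767/40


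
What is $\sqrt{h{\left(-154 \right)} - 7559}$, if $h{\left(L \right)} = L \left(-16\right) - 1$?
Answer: $14 i \sqrt{26} \approx 71.386 i$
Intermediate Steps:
$h{\left(L \right)} = -1 - 16 L$ ($h{\left(L \right)} = - 16 L - 1 = -1 - 16 L$)
$\sqrt{h{\left(-154 \right)} - 7559} = \sqrt{\left(-1 - -2464\right) - 7559} = \sqrt{\left(-1 + 2464\right) - 7559} = \sqrt{2463 - 7559} = \sqrt{-5096} = 14 i \sqrt{26}$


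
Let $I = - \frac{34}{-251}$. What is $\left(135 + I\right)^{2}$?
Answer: $\frac{1150498561}{63001} \approx 18262.0$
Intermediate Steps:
$I = \frac{34}{251}$ ($I = \left(-34\right) \left(- \frac{1}{251}\right) = \frac{34}{251} \approx 0.13546$)
$\left(135 + I\right)^{2} = \left(135 + \frac{34}{251}\right)^{2} = \left(\frac{33919}{251}\right)^{2} = \frac{1150498561}{63001}$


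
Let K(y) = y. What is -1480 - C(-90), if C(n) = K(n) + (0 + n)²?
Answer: -9490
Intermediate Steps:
C(n) = n + n² (C(n) = n + (0 + n)² = n + n²)
-1480 - C(-90) = -1480 - (-90)*(1 - 90) = -1480 - (-90)*(-89) = -1480 - 1*8010 = -1480 - 8010 = -9490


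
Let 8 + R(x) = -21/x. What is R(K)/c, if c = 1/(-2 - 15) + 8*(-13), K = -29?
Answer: 3587/51301 ≈ 0.069921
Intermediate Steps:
R(x) = -8 - 21/x
c = -1769/17 (c = 1/(-17) - 104 = -1/17 - 104 = -1769/17 ≈ -104.06)
R(K)/c = (-8 - 21/(-29))/(-1769/17) = (-8 - 21*(-1/29))*(-17/1769) = (-8 + 21/29)*(-17/1769) = -211/29*(-17/1769) = 3587/51301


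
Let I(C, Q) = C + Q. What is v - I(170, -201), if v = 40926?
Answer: 40957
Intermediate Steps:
v - I(170, -201) = 40926 - (170 - 201) = 40926 - 1*(-31) = 40926 + 31 = 40957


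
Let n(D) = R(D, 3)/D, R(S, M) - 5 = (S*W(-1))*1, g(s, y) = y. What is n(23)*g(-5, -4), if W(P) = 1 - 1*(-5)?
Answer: -572/23 ≈ -24.870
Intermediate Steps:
W(P) = 6 (W(P) = 1 + 5 = 6)
R(S, M) = 5 + 6*S (R(S, M) = 5 + (S*6)*1 = 5 + (6*S)*1 = 5 + 6*S)
n(D) = (5 + 6*D)/D
n(23)*g(-5, -4) = (6 + 5/23)*(-4) = (143/23)*(-4) = -572/23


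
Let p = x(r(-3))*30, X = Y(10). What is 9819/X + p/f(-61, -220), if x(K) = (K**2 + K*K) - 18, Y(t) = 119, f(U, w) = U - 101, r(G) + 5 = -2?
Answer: 217513/3213 ≈ 67.698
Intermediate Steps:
r(G) = -7 (r(G) = -5 - 2 = -7)
f(U, w) = -101 + U
x(K) = -18 + 2*K**2 (x(K) = (K**2 + K**2) - 18 = 2*K**2 - 18 = -18 + 2*K**2)
X = 119
p = 2400 (p = (-18 + 2*(-7)**2)*30 = (-18 + 2*49)*30 = (-18 + 98)*30 = 80*30 = 2400)
9819/X + p/f(-61, -220) = 9819/119 + 2400/(-101 - 61) = 9819*(1/119) + 2400/(-162) = 9819/119 + 2400*(-1/162) = 9819/119 - 400/27 = 217513/3213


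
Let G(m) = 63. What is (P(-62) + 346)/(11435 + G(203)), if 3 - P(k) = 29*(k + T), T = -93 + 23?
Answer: 4177/11498 ≈ 0.36328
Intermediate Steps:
T = -70
P(k) = 2033 - 29*k (P(k) = 3 - 29*(k - 70) = 3 - 29*(-70 + k) = 3 - (-2030 + 29*k) = 3 + (2030 - 29*k) = 2033 - 29*k)
(P(-62) + 346)/(11435 + G(203)) = ((2033 - 29*(-62)) + 346)/(11435 + 63) = ((2033 + 1798) + 346)/11498 = (3831 + 346)*(1/11498) = 4177*(1/11498) = 4177/11498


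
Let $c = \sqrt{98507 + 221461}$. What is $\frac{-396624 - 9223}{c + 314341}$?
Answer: $- \frac{127574351827}{98809944313} + \frac{4870164 \sqrt{2222}}{98809944313} \approx -1.2888$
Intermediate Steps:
$c = 12 \sqrt{2222}$ ($c = \sqrt{319968} = 12 \sqrt{2222} \approx 565.66$)
$\frac{-396624 - 9223}{c + 314341} = \frac{-396624 - 9223}{12 \sqrt{2222} + 314341} = - \frac{405847}{314341 + 12 \sqrt{2222}}$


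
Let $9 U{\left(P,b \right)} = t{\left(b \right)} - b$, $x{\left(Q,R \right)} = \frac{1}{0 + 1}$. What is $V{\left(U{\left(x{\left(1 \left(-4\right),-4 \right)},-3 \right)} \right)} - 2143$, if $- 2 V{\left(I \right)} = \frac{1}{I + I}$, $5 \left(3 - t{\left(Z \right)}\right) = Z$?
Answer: $- \frac{94307}{44} \approx -2143.3$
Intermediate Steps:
$t{\left(Z \right)} = 3 - \frac{Z}{5}$
$x{\left(Q,R \right)} = 1$ ($x{\left(Q,R \right)} = 1^{-1} = 1$)
$U{\left(P,b \right)} = \frac{1}{3} - \frac{2 b}{15}$ ($U{\left(P,b \right)} = \frac{\left(3 - \frac{b}{5}\right) - b}{9} = \frac{3 - \frac{6 b}{5}}{9} = \frac{1}{3} - \frac{2 b}{15}$)
$V{\left(I \right)} = - \frac{1}{4 I}$ ($V{\left(I \right)} = - \frac{1}{2 \left(I + I\right)} = - \frac{1}{2 \cdot 2 I} = - \frac{\frac{1}{2} \frac{1}{I}}{2} = - \frac{1}{4 I}$)
$V{\left(U{\left(x{\left(1 \left(-4\right),-4 \right)},-3 \right)} \right)} - 2143 = - \frac{1}{4 \left(\frac{1}{3} - - \frac{2}{5}\right)} - 2143 = - \frac{1}{4 \left(\frac{1}{3} + \frac{2}{5}\right)} - 2143 = - \frac{1}{4 \cdot \frac{11}{15}} - 2143 = \left(- \frac{1}{4}\right) \frac{15}{11} - 2143 = - \frac{15}{44} - 2143 = - \frac{94307}{44}$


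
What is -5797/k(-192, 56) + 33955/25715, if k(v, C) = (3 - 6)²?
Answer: -29752852/46287 ≈ -642.79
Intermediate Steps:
k(v, C) = 9 (k(v, C) = (-3)² = 9)
-5797/k(-192, 56) + 33955/25715 = -5797/9 + 33955/25715 = -5797*⅑ + 33955*(1/25715) = -5797/9 + 6791/5143 = -29752852/46287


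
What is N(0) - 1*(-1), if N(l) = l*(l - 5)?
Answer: 1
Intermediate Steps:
N(l) = l*(-5 + l)
N(0) - 1*(-1) = 0*(-5 + 0) - 1*(-1) = 0*(-5) + 1 = 0 + 1 = 1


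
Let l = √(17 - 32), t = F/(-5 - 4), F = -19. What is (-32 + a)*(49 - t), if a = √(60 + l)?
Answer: -13504/9 + 422*√(60 + I*√15)/9 ≈ -1137.1 + 11.716*I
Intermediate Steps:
t = 19/9 (t = -19/(-5 - 4) = -19/(-9) = -19*(-⅑) = 19/9 ≈ 2.1111)
l = I*√15 (l = √(-15) = I*√15 ≈ 3.873*I)
a = √(60 + I*√15) ≈ 7.75 + 0.24987*I
(-32 + a)*(49 - t) = (-32 + √(60 + I*√15))*(49 - 1*19/9) = (-32 + √(60 + I*√15))*(49 - 19/9) = (-32 + √(60 + I*√15))*(422/9) = -13504/9 + 422*√(60 + I*√15)/9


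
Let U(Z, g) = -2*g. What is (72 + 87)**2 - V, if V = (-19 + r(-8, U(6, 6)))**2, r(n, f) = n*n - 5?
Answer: 23681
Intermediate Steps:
r(n, f) = -5 + n**2 (r(n, f) = n**2 - 5 = -5 + n**2)
V = 1600 (V = (-19 + (-5 + (-8)**2))**2 = (-19 + (-5 + 64))**2 = (-19 + 59)**2 = 40**2 = 1600)
(72 + 87)**2 - V = (72 + 87)**2 - 1*1600 = 159**2 - 1600 = 25281 - 1600 = 23681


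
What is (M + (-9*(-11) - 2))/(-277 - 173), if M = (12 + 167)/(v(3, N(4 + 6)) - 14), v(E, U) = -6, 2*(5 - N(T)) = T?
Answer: -587/3000 ≈ -0.19567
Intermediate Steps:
N(T) = 5 - T/2
M = -179/20 (M = (12 + 167)/(-6 - 14) = 179/(-20) = 179*(-1/20) = -179/20 ≈ -8.9500)
(M + (-9*(-11) - 2))/(-277 - 173) = (-179/20 + (-9*(-11) - 2))/(-277 - 173) = (-179/20 + (99 - 2))/(-450) = -(-179/20 + 97)/450 = -1/450*1761/20 = -587/3000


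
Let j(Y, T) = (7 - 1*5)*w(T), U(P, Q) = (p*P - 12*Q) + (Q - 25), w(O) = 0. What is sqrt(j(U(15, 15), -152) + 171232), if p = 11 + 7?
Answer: 4*sqrt(10702) ≈ 413.80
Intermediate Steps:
p = 18
U(P, Q) = -25 - 11*Q + 18*P (U(P, Q) = (18*P - 12*Q) + (Q - 25) = (-12*Q + 18*P) + (-25 + Q) = -25 - 11*Q + 18*P)
j(Y, T) = 0 (j(Y, T) = (7 - 1*5)*0 = (7 - 5)*0 = 2*0 = 0)
sqrt(j(U(15, 15), -152) + 171232) = sqrt(0 + 171232) = sqrt(171232) = 4*sqrt(10702)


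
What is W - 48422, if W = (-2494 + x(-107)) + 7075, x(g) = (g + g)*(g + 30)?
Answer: -27363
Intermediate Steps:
x(g) = 2*g*(30 + g) (x(g) = (2*g)*(30 + g) = 2*g*(30 + g))
W = 21059 (W = (-2494 + 2*(-107)*(30 - 107)) + 7075 = (-2494 + 2*(-107)*(-77)) + 7075 = (-2494 + 16478) + 7075 = 13984 + 7075 = 21059)
W - 48422 = 21059 - 48422 = -27363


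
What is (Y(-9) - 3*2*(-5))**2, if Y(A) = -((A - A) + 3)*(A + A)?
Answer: 7056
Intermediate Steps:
Y(A) = -6*A (Y(A) = -(0 + 3)*2*A = -3*2*A = -6*A)
(Y(-9) - 3*2*(-5))**2 = (-6*(-9) - 3*2*(-5))**2 = (54 - 6*(-5))**2 = (54 + 30)**2 = 84**2 = 7056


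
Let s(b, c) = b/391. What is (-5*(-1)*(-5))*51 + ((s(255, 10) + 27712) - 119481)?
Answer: -2139997/23 ≈ -93043.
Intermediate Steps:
s(b, c) = b/391 (s(b, c) = b*(1/391) = b/391)
(-5*(-1)*(-5))*51 + ((s(255, 10) + 27712) - 119481) = (-5*(-1)*(-5))*51 + (((1/391)*255 + 27712) - 119481) = (5*(-5))*51 + ((15/23 + 27712) - 119481) = -25*51 + (637391/23 - 119481) = -1275 - 2110672/23 = -2139997/23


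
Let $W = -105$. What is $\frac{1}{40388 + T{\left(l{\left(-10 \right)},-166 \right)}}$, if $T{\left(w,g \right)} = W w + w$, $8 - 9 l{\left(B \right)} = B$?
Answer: $\frac{1}{40180} \approx 2.4888 \cdot 10^{-5}$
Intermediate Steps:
$l{\left(B \right)} = \frac{8}{9} - \frac{B}{9}$
$T{\left(w,g \right)} = - 104 w$ ($T{\left(w,g \right)} = - 105 w + w = - 104 w$)
$\frac{1}{40388 + T{\left(l{\left(-10 \right)},-166 \right)}} = \frac{1}{40388 - 104 \left(\frac{8}{9} - - \frac{10}{9}\right)} = \frac{1}{40388 - 104 \left(\frac{8}{9} + \frac{10}{9}\right)} = \frac{1}{40388 - 208} = \frac{1}{40180}$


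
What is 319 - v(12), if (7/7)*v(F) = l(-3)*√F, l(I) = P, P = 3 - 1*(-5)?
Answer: 319 - 16*√3 ≈ 291.29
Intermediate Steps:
P = 8 (P = 3 + 5 = 8)
l(I) = 8
v(F) = 8*√F
319 - v(12) = 319 - 8*√12 = 319 - 8*2*√3 = 319 - 16*√3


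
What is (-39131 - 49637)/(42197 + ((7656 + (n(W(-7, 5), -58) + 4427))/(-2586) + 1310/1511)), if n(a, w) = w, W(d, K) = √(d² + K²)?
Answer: -346856166528/164867716747 ≈ -2.1038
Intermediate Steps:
W(d, K) = √(K² + d²)
(-39131 - 49637)/(42197 + ((7656 + (n(W(-7, 5), -58) + 4427))/(-2586) + 1310/1511)) = (-39131 - 49637)/(42197 + ((7656 + (-58 + 4427))/(-2586) + 1310/1511)) = -88768/(42197 + ((7656 + 4369)*(-1/2586) + 1310*(1/1511))) = -88768/(42197 + (12025*(-1/2586) + 1310/1511)) = -88768/(42197 + (-12025/2586 + 1310/1511)) = -88768/(42197 - 14782115/3907446) = -88768/164867716747/3907446 = -88768*3907446/164867716747 = -346856166528/164867716747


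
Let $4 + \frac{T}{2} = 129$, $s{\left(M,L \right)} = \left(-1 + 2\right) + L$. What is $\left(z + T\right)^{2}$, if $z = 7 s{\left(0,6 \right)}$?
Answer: $89401$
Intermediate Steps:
$s{\left(M,L \right)} = 1 + L$
$T = 250$ ($T = -8 + 2 \cdot 129 = -8 + 258 = 250$)
$z = 49$ ($z = 7 \left(1 + 6\right) = 7 \cdot 7 = 49$)
$\left(z + T\right)^{2} = \left(49 + 250\right)^{2} = 299^{2} = 89401$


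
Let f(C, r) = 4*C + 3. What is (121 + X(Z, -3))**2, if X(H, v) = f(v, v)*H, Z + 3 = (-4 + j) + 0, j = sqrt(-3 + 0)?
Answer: 33613 - 3312*I*sqrt(3) ≈ 33613.0 - 5736.6*I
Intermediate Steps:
j = I*sqrt(3) (j = sqrt(-3) = I*sqrt(3) ≈ 1.732*I)
f(C, r) = 3 + 4*C
Z = -7 + I*sqrt(3) (Z = -3 + ((-4 + I*sqrt(3)) + 0) = -3 + (-4 + I*sqrt(3)) = -7 + I*sqrt(3) ≈ -7.0 + 1.732*I)
X(H, v) = H*(3 + 4*v) (X(H, v) = (3 + 4*v)*H = H*(3 + 4*v))
(121 + X(Z, -3))**2 = (121 + (-7 + I*sqrt(3))*(3 + 4*(-3)))**2 = (121 + (-7 + I*sqrt(3))*(3 - 12))**2 = (121 + (-7 + I*sqrt(3))*(-9))**2 = (121 + (63 - 9*I*sqrt(3)))**2 = (184 - 9*I*sqrt(3))**2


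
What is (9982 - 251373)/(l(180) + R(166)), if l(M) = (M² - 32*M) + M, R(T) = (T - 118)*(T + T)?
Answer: -241391/42756 ≈ -5.6458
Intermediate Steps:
R(T) = 2*T*(-118 + T) (R(T) = (-118 + T)*(2*T) = 2*T*(-118 + T))
l(M) = M² - 31*M
(9982 - 251373)/(l(180) + R(166)) = (9982 - 251373)/(180*(-31 + 180) + 2*166*(-118 + 166)) = -241391/(180*149 + 2*166*48) = -241391/(26820 + 15936) = -241391/42756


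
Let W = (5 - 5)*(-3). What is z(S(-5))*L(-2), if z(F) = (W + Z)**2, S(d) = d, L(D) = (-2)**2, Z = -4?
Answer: 64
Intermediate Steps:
W = 0 (W = 0*(-3) = 0)
L(D) = 4
z(F) = 16 (z(F) = (0 - 4)**2 = (-4)**2 = 16)
z(S(-5))*L(-2) = 16*4 = 64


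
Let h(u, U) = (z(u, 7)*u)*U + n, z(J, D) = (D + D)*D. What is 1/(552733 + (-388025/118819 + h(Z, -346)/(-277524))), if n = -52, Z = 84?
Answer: 8243781039/4556667512219401 ≈ 1.8092e-6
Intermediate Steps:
z(J, D) = 2*D**2 (z(J, D) = (2*D)*D = 2*D**2)
h(u, U) = -52 + 98*U*u (h(u, U) = ((2*7**2)*u)*U - 52 = ((2*49)*u)*U - 52 = (98*u)*U - 52 = 98*U*u - 52 = -52 + 98*U*u)
1/(552733 + (-388025/118819 + h(Z, -346)/(-277524))) = 1/(552733 + (-388025/118819 + (-52 + 98*(-346)*84)/(-277524))) = 1/(552733 + (-388025*1/118819 + (-52 - 2848272)*(-1/277524))) = 1/(552733 + (-388025/118819 - 2848324*(-1/277524))) = 1/(552733 + (-388025/118819 + 712081/69381)) = 1/(552733 + 57687189814/8243781039) = 1/(4556667512219401/8243781039) = 8243781039/4556667512219401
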